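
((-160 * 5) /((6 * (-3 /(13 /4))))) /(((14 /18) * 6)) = 650 /21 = 30.95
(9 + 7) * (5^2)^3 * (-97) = -24250000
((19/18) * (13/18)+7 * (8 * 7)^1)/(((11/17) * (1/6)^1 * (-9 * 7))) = -2163335/37422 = -57.81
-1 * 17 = -17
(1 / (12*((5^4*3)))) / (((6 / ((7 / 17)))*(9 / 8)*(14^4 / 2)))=1 / 7084665000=0.00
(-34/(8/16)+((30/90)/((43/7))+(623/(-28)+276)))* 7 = 671125/516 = 1300.63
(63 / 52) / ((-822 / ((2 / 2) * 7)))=-147 / 14248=-0.01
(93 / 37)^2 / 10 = 8649 / 13690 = 0.63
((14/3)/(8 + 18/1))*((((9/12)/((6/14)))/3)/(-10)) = -49/4680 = -0.01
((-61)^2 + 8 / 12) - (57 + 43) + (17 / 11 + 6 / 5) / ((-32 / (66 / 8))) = 6952241 / 1920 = 3620.96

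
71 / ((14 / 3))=213 / 14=15.21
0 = 0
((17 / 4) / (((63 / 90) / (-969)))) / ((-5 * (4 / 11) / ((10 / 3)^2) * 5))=302005 / 42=7190.60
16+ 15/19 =319/19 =16.79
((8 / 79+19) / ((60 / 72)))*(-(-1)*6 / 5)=54324 / 1975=27.51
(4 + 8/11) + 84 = 976/11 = 88.73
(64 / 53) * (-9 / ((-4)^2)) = -0.68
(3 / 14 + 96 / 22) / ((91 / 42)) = 2115 / 1001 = 2.11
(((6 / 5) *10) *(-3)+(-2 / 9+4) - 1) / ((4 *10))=-299 / 360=-0.83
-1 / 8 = -0.12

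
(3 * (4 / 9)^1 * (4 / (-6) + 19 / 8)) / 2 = 41 / 36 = 1.14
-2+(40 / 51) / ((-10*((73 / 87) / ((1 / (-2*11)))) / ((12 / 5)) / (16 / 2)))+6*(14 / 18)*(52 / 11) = 4124414 / 204765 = 20.14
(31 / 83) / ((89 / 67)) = 2077 / 7387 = 0.28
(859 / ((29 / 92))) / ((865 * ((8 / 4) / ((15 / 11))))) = 118542 / 55187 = 2.15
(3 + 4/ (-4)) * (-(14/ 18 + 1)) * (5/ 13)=-160/ 117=-1.37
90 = 90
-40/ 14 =-20/ 7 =-2.86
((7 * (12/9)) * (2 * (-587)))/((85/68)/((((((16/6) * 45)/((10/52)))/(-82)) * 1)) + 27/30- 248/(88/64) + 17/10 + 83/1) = 752111360/6515851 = 115.43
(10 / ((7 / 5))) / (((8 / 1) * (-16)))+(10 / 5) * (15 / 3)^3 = 111975 / 448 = 249.94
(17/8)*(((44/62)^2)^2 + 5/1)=82481637/7388168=11.16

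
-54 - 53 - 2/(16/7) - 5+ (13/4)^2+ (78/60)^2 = -100.62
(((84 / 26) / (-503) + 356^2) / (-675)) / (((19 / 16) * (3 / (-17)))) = 895.96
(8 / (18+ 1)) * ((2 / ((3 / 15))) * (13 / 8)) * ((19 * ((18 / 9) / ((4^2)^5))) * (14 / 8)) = 455 / 1048576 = 0.00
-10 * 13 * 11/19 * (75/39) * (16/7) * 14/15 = -17600/57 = -308.77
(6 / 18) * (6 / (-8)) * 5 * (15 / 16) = -75 / 64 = -1.17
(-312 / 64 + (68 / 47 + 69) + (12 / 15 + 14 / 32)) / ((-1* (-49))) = 251203 / 184240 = 1.36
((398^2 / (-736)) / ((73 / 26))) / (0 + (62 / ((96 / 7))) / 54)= -333598824 / 364343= -915.62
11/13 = 0.85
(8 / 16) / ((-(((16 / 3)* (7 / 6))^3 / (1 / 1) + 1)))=-729 / 352690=-0.00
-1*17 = -17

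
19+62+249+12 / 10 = 1656 / 5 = 331.20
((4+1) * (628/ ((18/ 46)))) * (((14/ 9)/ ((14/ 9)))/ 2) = 36110/ 9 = 4012.22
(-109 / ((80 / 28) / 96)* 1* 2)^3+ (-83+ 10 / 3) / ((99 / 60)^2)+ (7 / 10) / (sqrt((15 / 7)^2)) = -320978879142362411 / 816750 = -392995260657.93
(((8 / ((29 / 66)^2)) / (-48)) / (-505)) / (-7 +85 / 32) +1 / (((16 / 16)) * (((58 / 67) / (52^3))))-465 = 161961.48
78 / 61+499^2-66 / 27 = 136700909 / 549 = 248999.83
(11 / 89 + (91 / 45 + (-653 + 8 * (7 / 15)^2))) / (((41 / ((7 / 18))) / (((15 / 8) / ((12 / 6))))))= -90989269 / 15763680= -5.77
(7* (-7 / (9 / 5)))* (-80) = 19600 / 9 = 2177.78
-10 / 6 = -5 / 3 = -1.67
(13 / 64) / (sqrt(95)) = 13*sqrt(95) / 6080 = 0.02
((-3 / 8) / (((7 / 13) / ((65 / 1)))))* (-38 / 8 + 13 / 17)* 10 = 3434925 / 1904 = 1804.06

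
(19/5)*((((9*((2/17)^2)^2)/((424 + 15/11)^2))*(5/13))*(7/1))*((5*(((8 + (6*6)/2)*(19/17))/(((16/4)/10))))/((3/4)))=0.00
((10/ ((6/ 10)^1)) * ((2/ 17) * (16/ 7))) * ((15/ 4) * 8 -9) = 1600/ 17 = 94.12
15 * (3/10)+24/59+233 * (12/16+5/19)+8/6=3259499/13452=242.31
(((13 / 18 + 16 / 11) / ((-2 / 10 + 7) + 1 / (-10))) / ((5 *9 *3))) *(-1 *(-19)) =8189 / 179091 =0.05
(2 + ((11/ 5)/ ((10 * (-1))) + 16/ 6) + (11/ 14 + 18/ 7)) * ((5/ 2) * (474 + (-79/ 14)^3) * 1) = 3308806849/ 576240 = 5742.06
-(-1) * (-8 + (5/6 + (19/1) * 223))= 25379/6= 4229.83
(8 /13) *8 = 64 /13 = 4.92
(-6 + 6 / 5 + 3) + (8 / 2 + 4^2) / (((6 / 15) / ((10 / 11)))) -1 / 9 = 21554 / 495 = 43.54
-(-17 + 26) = -9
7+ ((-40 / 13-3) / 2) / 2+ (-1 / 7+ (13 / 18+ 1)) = 23129 / 3276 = 7.06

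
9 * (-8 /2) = -36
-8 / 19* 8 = -64 / 19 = -3.37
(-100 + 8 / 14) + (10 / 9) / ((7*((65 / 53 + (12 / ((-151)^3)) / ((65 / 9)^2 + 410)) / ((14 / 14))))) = -99.30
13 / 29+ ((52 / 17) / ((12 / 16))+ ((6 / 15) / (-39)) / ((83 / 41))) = 36079099 / 7979205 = 4.52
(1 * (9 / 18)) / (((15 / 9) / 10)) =3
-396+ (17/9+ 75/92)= -325649/828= -393.30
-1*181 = -181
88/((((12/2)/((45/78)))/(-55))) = -6050/13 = -465.38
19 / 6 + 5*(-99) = -2951 / 6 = -491.83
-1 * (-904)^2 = -817216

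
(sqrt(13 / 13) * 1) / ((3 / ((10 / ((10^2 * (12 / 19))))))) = 19 / 360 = 0.05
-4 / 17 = -0.24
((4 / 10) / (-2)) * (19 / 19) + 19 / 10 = 17 / 10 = 1.70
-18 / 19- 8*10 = -1538 / 19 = -80.95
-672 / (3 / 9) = -2016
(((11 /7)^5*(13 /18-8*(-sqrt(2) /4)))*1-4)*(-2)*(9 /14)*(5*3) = -43483770*sqrt(2) /117649-13253385 /235298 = -579.03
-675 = -675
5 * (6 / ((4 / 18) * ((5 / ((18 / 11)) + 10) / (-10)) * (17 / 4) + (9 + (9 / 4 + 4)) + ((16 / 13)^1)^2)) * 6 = 3942432 / 340183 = 11.59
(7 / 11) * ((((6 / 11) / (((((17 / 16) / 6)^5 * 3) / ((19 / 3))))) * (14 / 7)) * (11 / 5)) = 1445927583744 / 78092135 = 18515.66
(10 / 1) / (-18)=-5 / 9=-0.56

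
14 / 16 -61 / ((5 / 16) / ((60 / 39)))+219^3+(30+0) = 1092331715 / 104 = 10503189.57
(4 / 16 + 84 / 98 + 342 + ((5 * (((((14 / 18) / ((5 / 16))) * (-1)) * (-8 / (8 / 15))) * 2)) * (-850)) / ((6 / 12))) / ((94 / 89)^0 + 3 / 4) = -362470.61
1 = 1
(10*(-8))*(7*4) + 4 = -2236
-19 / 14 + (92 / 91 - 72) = -1881 / 26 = -72.35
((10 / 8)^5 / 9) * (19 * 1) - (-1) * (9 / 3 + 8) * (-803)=-81345553 / 9216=-8826.56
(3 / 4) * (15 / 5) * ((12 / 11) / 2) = 27 / 22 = 1.23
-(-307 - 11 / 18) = 5537 / 18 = 307.61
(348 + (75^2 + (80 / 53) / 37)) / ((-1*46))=-129.85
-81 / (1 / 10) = -810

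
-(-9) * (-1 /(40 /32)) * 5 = -36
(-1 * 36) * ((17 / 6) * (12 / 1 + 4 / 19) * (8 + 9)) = -402288 / 19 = -21173.05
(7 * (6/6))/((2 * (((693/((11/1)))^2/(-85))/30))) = -425/189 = -2.25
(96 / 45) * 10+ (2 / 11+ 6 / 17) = 12268 / 561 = 21.87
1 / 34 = 0.03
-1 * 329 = -329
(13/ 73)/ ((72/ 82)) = 533/ 2628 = 0.20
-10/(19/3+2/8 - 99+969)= -120/10519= -0.01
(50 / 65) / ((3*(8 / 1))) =5 / 156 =0.03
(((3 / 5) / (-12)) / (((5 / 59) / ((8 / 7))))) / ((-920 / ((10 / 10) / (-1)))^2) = -59 / 74060000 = -0.00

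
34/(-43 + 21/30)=-340/423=-0.80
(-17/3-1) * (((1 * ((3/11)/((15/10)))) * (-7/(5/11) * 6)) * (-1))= -112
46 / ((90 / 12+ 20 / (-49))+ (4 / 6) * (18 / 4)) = 196 / 43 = 4.56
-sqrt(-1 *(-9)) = -3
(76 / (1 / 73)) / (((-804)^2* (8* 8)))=1387 / 10342656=0.00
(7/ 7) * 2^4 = 16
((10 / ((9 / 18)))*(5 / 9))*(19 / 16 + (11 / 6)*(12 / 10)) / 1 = 1355 / 36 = 37.64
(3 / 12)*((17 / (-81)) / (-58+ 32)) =17 / 8424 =0.00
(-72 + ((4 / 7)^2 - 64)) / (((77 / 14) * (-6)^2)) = -1108 / 1617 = -0.69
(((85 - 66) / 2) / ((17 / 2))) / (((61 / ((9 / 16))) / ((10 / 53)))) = 855 / 439688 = 0.00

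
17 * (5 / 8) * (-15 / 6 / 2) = -425 / 32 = -13.28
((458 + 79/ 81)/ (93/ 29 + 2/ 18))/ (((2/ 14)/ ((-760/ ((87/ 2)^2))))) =-388.91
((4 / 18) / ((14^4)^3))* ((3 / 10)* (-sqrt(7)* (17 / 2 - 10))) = sqrt(7) / 566939123752960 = 0.00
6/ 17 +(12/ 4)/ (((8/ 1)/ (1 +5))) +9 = 789/ 68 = 11.60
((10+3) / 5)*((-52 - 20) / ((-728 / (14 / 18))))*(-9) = -9 / 5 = -1.80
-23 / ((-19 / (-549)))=-12627 / 19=-664.58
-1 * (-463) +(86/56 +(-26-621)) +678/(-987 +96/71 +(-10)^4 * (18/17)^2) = -357185936941/1958277916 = -182.40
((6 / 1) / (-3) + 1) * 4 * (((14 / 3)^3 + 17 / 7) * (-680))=53494240 / 189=283038.31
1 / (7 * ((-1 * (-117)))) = 1 / 819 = 0.00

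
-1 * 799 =-799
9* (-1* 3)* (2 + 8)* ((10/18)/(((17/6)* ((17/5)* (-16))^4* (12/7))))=-328125/93051748352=-0.00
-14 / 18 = -7 / 9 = -0.78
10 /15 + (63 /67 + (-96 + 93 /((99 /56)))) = -30797 /737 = -41.79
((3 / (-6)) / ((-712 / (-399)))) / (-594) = 133 / 281952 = 0.00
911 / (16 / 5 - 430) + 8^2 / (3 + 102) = -341699 / 224070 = -1.52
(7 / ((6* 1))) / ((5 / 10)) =7 / 3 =2.33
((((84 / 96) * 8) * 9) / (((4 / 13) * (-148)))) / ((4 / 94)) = -38493 / 1184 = -32.51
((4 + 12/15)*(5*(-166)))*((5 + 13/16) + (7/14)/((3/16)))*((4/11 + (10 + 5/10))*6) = -2201907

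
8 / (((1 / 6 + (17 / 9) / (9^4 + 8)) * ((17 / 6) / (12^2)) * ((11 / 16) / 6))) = 78459715584 / 3691567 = 21253.77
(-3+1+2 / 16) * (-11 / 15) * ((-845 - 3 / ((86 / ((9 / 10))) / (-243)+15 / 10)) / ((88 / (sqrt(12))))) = -4103767 * sqrt(3) / 154912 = -45.88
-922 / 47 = -19.62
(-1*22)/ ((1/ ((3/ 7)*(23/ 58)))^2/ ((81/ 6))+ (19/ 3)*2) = -1.44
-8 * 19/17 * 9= -1368/17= -80.47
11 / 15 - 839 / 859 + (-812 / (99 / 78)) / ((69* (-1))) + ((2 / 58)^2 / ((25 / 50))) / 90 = 24752332861 / 2741580105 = 9.03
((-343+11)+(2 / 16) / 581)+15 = -1473415 / 4648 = -317.00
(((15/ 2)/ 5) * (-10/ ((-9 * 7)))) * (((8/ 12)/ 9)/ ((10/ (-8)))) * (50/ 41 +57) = -2728/ 3321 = -0.82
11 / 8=1.38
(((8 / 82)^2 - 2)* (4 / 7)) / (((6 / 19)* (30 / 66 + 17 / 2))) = -399608 / 993471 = -0.40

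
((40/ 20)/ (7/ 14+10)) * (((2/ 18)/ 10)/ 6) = 1/ 2835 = 0.00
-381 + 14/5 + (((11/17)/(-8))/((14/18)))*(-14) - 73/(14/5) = -958701/2380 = -402.82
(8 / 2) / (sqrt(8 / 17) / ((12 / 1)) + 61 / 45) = 373320 / 126289 - 2700*sqrt(34) / 126289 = 2.83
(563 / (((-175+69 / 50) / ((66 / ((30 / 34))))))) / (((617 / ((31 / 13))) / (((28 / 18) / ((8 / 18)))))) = -228459770 / 69630301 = -3.28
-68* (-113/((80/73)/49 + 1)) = 27485668/3657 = 7515.91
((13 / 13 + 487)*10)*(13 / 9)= 63440 / 9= 7048.89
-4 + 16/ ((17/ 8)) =3.53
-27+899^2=808174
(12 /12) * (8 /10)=4 /5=0.80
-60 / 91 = -0.66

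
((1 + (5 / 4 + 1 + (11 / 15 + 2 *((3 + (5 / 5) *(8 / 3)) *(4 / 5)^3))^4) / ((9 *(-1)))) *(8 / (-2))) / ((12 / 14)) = 12429021245263 / 13183593750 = 942.76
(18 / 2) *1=9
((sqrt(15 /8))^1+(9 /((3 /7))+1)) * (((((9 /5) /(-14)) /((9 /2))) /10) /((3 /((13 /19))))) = -143 /9975 - 13 * sqrt(30) /79800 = -0.02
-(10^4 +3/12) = -10000.25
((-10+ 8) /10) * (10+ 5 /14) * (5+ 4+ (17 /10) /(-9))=-22997 /1260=-18.25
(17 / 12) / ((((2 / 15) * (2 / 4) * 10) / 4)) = 17 / 2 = 8.50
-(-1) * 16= 16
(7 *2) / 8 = 7 / 4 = 1.75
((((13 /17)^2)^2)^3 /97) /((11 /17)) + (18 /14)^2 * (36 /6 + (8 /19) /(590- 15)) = 194196394476761342944703 /19575825284572839318575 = 9.92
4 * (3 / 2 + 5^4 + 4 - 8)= 2490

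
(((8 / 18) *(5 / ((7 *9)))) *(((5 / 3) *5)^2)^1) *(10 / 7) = 125000 / 35721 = 3.50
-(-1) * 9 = 9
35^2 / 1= 1225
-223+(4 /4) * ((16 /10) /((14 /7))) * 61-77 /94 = -82259 /470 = -175.02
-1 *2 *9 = -18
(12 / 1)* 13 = 156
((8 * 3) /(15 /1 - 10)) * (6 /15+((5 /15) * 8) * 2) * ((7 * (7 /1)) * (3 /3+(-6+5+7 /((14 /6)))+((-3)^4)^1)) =2831808 /25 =113272.32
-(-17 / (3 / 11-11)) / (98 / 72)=-3366 / 2891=-1.16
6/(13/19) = 114/13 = 8.77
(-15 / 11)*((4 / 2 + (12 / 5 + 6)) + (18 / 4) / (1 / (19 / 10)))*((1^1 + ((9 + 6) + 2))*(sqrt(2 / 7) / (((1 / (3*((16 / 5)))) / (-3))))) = 736776*sqrt(14) / 385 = 7160.42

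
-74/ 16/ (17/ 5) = -185/ 136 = -1.36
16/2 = 8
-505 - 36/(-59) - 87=-34892/59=-591.39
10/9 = 1.11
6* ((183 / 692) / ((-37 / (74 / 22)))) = -549 / 3806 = -0.14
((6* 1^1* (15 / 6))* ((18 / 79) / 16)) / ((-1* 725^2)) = -27 / 66439000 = -0.00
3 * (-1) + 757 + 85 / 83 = 62667 / 83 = 755.02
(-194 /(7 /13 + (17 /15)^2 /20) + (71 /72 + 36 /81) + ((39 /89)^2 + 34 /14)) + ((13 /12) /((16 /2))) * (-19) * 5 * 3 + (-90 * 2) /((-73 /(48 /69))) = -335315224415911807 /945293328530208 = -354.72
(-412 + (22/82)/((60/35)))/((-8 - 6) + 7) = 202627/3444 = 58.83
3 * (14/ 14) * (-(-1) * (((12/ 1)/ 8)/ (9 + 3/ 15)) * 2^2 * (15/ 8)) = 675/ 184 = 3.67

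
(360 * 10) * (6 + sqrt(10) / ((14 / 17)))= 30600 * sqrt(10) / 7 + 21600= 35423.67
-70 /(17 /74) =-5180 /17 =-304.71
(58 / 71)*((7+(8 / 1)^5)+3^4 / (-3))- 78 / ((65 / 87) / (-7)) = 9756354 / 355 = 27482.69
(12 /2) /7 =0.86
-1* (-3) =3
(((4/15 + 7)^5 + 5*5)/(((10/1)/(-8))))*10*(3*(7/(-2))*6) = 862692539744/84375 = 10224504.17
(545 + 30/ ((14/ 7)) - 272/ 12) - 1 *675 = -137.67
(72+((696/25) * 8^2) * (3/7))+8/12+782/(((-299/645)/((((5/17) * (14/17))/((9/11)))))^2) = 34745542664678/30077508825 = 1155.20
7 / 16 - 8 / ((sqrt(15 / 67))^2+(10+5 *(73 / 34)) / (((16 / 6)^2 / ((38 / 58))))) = -478013689 / 144379920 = -3.31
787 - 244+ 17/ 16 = 8705/ 16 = 544.06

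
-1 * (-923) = 923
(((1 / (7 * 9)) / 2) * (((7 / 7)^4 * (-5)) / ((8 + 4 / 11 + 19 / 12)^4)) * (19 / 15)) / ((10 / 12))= -640924416 / 104022418953635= -0.00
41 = 41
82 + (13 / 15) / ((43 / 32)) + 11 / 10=108031 / 1290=83.74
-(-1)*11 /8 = 11 /8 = 1.38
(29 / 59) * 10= 290 / 59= 4.92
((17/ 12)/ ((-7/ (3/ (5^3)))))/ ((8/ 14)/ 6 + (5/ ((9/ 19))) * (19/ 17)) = -2601/ 6368500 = -0.00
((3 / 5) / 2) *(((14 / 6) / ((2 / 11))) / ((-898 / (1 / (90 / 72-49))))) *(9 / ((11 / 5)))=63 / 171518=0.00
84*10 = 840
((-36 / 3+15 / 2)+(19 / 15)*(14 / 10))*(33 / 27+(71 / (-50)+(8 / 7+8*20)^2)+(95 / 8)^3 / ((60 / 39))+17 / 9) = -249870118673999 / 3386880000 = -73775.90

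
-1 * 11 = -11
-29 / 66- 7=-491 / 66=-7.44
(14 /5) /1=14 /5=2.80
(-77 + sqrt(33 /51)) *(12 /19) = -924 /19 + 12 *sqrt(187) /323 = -48.12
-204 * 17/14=-1734/7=-247.71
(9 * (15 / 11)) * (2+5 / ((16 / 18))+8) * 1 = 16875 / 88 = 191.76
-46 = -46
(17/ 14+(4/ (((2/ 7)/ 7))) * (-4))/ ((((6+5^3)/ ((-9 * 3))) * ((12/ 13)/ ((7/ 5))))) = 640107/ 5240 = 122.16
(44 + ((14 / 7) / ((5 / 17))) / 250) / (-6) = -27517 / 3750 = -7.34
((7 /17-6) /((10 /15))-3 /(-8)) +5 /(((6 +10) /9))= -1413 /272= -5.19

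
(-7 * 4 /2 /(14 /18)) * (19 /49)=-342 /49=-6.98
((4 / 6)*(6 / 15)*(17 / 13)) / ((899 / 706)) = 48008 / 175305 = 0.27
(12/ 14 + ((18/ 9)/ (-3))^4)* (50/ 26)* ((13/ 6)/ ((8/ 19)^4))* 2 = 974149475/ 3483648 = 279.63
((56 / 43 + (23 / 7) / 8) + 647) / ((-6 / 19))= -2054.26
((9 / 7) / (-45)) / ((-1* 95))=1 / 3325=0.00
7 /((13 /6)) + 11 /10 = 563 /130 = 4.33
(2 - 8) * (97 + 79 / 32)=-9549 / 16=-596.81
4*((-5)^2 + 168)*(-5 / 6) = -1930 / 3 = -643.33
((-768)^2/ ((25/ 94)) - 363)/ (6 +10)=55434381/ 400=138585.95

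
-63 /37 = -1.70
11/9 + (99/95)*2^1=2827/855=3.31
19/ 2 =9.50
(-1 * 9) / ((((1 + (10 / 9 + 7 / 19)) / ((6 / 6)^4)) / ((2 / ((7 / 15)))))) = -15.56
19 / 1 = 19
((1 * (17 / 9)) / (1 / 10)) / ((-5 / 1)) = -34 / 9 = -3.78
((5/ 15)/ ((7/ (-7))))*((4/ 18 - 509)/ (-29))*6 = -9158/ 261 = -35.09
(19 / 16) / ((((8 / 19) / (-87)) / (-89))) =2795223 / 128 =21837.68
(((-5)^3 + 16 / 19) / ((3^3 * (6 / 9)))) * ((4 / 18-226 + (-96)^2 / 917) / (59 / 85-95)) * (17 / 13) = -54187030375 / 2626158834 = -20.63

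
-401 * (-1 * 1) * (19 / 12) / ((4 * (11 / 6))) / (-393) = -7619 / 34584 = -0.22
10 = 10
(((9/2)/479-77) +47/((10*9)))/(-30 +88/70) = 5768966/2168433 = 2.66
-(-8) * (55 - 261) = -1648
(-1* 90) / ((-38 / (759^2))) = 25923645 / 19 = 1364402.37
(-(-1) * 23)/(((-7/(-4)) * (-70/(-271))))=12466/245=50.88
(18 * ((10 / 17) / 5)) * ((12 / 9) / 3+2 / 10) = 116 / 85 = 1.36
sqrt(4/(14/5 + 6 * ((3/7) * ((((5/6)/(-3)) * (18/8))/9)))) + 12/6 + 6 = 4 * sqrt(12845)/367 + 8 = 9.24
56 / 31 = 1.81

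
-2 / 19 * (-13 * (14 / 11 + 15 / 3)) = 1794 / 209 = 8.58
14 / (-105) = -2 / 15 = -0.13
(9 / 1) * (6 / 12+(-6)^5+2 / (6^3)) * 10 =-4198765 / 6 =-699794.17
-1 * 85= -85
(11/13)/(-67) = -0.01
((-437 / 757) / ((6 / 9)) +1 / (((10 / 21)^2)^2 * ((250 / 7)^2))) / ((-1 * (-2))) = -402473616267 / 946250000000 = -0.43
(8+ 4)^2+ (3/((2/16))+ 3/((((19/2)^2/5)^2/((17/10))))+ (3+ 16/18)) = 201624947/1172889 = 171.90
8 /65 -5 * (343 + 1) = -111792 /65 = -1719.88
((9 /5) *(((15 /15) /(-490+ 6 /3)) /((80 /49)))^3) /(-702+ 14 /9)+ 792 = 1485391099865343289569 /1875493812961280000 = 792.00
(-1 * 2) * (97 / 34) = -97 / 17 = -5.71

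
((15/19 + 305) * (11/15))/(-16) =-6391/456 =-14.02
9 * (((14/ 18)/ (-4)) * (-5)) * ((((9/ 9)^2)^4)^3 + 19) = 175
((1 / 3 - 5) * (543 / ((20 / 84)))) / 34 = -26607 / 85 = -313.02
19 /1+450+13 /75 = 35188 /75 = 469.17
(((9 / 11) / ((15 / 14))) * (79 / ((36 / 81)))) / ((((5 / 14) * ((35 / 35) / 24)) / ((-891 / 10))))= -101590524 / 125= -812724.19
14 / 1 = 14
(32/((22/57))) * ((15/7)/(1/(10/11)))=136800/847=161.51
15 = 15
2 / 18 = 1 / 9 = 0.11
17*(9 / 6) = 51 / 2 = 25.50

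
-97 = -97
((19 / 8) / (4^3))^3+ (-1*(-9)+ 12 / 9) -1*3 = 2952810593 / 402653184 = 7.33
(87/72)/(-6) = -29/144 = -0.20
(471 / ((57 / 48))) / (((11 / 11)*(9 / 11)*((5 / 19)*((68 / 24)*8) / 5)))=6908 / 17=406.35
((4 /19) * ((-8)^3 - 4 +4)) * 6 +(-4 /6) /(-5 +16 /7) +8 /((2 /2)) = -36394 /57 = -638.49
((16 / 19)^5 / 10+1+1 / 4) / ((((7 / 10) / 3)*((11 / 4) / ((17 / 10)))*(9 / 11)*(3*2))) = 362664553 / 519980790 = 0.70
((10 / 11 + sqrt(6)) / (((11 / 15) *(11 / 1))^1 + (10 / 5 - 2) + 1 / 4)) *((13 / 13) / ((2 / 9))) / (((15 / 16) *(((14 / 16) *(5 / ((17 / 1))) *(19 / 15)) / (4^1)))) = 4700160 / 730037 + 470016 *sqrt(6) / 66367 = 23.79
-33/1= -33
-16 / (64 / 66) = -33 / 2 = -16.50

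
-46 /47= -0.98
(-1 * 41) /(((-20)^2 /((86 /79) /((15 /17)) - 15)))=668833 /474000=1.41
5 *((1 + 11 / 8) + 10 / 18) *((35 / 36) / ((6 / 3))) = 36925 / 5184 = 7.12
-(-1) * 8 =8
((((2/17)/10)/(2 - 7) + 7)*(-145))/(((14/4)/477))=-82278684/595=-138283.50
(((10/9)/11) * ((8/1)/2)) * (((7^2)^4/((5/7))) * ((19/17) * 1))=6133748264/1683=3644532.54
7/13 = 0.54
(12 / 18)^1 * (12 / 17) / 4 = 0.12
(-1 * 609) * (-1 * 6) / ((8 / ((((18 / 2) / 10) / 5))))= 16443 / 200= 82.22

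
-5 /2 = -2.50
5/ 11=0.45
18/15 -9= -7.80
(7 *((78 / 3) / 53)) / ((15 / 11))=2002 / 795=2.52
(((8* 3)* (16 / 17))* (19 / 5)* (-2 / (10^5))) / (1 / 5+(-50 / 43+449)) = -2451 / 639678125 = -0.00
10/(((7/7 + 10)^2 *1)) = 10/121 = 0.08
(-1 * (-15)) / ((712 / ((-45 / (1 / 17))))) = -11475 / 712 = -16.12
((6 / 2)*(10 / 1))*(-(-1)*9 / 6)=45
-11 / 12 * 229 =-209.92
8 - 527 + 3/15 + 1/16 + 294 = -17979/80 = -224.74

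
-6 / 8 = -3 / 4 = -0.75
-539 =-539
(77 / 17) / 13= 77 / 221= 0.35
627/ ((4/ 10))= 3135/ 2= 1567.50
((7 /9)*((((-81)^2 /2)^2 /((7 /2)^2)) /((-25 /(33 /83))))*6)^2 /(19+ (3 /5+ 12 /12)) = 896861771404291044 /4346097875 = 206360233.29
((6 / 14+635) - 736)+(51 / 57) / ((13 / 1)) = -173769 / 1729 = -100.50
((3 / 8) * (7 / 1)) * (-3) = -63 / 8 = -7.88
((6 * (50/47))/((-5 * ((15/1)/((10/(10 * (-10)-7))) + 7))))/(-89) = -120/1284181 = -0.00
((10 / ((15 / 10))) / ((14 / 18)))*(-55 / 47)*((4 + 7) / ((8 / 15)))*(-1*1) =136125 / 658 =206.88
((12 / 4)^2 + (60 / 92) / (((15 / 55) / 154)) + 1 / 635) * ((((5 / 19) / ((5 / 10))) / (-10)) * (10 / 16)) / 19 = -2754959 / 4217924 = -0.65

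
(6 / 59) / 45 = 0.00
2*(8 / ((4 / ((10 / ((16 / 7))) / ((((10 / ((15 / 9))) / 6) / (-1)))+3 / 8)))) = -16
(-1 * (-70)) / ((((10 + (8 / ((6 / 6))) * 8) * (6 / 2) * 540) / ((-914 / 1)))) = -3199 / 5994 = -0.53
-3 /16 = -0.19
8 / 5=1.60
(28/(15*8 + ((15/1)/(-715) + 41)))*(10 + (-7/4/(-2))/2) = 167167/92080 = 1.82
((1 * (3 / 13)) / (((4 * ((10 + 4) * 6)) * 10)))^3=1 / 3086626816000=0.00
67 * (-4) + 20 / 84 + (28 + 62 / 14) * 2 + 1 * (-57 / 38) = -8585 / 42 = -204.40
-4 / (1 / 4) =-16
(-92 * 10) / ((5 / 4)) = -736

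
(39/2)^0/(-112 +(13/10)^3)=-0.01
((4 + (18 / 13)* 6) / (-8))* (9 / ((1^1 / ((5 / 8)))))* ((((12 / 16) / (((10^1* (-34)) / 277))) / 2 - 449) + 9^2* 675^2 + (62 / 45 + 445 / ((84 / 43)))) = -2432350068655 / 7616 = -319373695.99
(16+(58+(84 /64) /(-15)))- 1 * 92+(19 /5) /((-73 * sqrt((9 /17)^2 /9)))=-322061 /17520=-18.38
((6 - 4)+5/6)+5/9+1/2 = 35/9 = 3.89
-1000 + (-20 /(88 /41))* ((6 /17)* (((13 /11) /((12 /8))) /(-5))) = -2055934 /2057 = -999.48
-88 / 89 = -0.99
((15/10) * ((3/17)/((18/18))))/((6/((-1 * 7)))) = -21/68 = -0.31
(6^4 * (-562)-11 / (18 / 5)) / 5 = -13110391 / 90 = -145671.01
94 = 94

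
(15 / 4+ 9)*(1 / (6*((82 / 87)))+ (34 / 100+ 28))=5962869 / 16400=363.59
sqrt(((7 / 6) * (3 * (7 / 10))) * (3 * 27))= 63 * sqrt(5) / 10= 14.09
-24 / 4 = -6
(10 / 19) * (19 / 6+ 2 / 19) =1865 / 1083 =1.72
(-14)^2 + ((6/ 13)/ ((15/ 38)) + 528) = 47136/ 65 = 725.17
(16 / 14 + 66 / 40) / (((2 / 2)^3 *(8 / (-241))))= -94231 / 1120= -84.13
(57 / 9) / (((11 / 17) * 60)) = 323 / 1980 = 0.16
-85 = -85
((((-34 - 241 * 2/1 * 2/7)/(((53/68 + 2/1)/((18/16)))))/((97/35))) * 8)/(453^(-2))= -41170748.22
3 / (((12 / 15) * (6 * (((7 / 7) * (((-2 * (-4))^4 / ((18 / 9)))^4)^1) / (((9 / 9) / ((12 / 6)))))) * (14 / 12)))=15 / 985162418487296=0.00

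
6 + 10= 16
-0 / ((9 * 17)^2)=0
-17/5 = -3.40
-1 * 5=-5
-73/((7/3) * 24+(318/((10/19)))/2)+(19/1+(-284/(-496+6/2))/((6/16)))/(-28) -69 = -69.94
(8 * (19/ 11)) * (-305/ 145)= -9272/ 319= -29.07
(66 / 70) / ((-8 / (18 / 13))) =-297 / 1820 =-0.16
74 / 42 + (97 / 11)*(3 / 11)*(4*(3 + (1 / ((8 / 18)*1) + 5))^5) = 707998390423 / 650496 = 1088397.76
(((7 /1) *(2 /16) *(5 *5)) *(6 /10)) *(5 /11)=525 /88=5.97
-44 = -44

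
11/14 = 0.79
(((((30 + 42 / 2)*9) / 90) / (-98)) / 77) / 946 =-51 / 71385160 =-0.00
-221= -221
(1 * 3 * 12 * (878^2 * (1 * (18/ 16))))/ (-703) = -31220802/ 703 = -44410.81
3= 3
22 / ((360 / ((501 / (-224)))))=-1837 / 13440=-0.14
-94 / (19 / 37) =-3478 / 19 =-183.05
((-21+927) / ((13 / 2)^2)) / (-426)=-604 / 11999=-0.05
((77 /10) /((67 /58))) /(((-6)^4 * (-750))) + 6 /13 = 1953690971 /4233060000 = 0.46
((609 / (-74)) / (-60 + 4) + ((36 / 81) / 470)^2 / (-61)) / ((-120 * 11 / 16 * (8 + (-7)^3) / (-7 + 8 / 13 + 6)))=-23739402707 / 11607652249479000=-0.00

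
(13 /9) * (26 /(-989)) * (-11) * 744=922064 /2967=310.77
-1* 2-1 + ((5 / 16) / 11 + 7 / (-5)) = -3847 / 880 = -4.37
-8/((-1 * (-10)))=-4/5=-0.80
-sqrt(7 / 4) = -sqrt(7) / 2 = -1.32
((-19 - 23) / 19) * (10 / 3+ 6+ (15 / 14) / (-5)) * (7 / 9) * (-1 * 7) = 109.75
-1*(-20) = 20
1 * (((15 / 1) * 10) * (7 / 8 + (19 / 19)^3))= 1125 / 4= 281.25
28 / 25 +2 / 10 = 1.32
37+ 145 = 182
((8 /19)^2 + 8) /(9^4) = 328 /263169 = 0.00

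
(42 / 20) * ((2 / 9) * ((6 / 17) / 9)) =14 / 765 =0.02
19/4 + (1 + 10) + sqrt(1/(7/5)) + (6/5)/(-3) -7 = 9.20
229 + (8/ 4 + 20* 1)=251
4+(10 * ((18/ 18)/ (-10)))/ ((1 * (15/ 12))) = 16/ 5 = 3.20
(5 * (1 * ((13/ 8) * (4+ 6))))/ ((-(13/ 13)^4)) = -325/ 4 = -81.25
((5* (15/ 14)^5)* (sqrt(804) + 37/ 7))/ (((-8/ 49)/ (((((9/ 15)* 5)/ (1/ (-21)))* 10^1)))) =916424.31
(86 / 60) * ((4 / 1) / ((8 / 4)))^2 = 86 / 15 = 5.73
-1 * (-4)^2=-16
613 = 613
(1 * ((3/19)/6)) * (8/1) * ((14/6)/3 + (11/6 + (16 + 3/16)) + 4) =3283/684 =4.80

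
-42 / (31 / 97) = -4074 / 31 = -131.42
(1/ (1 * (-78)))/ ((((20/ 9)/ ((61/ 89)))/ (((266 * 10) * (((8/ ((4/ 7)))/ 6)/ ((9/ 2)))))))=-56791/ 10413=-5.45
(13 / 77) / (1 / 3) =39 / 77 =0.51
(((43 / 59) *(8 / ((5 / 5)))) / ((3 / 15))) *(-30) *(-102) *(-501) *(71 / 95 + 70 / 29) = -4592888321760 / 32509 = -141280516.83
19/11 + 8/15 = 373/165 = 2.26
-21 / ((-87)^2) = -0.00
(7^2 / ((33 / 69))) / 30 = 1127 / 330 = 3.42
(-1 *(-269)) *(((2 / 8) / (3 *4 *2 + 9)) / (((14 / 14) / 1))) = 269 / 132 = 2.04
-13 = -13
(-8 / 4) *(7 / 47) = -14 / 47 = -0.30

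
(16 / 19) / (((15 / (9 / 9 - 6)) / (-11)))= 176 / 57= 3.09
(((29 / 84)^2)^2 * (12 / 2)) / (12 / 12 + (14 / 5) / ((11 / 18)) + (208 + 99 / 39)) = 505705915 / 1282234496256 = 0.00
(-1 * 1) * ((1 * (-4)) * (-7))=-28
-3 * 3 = -9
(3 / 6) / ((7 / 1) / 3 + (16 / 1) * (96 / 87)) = 87 / 3478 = 0.03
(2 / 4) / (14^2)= 1 / 392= 0.00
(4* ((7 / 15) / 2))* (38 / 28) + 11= 184 / 15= 12.27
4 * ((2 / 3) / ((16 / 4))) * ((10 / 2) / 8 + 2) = 7 / 4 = 1.75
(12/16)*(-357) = -1071/4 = -267.75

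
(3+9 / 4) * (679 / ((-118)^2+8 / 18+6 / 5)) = 91665 / 358088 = 0.26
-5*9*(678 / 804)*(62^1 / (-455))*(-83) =-2616741 / 6097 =-429.19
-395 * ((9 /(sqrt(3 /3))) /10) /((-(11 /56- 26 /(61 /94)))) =-1214388 /136193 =-8.92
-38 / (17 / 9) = -342 / 17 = -20.12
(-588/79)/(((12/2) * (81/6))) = -196/2133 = -0.09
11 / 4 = 2.75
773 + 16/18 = 6965/9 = 773.89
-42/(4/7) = -147/2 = -73.50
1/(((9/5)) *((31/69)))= 115/93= 1.24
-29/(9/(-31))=899/9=99.89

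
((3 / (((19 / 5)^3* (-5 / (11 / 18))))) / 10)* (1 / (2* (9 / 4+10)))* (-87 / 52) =0.00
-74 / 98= -37 / 49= -0.76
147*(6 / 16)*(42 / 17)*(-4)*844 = -7816284 / 17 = -459781.41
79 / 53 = 1.49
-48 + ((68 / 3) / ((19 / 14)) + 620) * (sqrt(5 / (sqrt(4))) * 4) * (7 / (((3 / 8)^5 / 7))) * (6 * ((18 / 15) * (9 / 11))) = -48 + 466172772352 * sqrt(10) / 9405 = 156742933.80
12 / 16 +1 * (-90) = -89.25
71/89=0.80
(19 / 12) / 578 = 19 / 6936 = 0.00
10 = 10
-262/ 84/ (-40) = 131/ 1680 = 0.08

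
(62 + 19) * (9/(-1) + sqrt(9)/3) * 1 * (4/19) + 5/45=-23309/171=-136.31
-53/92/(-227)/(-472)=-53/9857248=-0.00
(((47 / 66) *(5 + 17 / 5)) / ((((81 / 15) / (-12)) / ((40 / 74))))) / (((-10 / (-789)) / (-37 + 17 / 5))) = 38764096 / 2035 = 19048.70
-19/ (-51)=19/ 51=0.37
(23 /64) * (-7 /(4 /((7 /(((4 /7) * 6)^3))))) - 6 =-21620225 /3538944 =-6.11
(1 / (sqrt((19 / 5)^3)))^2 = 125 / 6859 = 0.02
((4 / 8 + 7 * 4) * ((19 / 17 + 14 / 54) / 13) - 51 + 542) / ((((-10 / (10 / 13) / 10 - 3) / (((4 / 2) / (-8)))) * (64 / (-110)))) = -270215825 / 5473728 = -49.37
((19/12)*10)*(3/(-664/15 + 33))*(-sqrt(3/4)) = 1425*sqrt(3)/676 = 3.65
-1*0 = 0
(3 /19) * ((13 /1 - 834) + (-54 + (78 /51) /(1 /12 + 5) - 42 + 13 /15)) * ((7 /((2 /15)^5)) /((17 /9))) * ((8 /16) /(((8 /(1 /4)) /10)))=-340763365884375 /171494912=-1987017.35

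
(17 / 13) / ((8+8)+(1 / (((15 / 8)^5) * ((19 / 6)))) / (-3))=245278125 / 3000198032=0.08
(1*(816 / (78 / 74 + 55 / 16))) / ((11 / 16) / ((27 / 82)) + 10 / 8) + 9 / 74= 7738677099 / 141868286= 54.55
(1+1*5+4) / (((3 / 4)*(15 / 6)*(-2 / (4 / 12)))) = -8 / 9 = -0.89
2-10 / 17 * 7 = -36 / 17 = -2.12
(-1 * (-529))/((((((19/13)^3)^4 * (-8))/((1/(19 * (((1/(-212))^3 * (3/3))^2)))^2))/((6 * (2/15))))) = -50789768720027103330017270970570345254223872/3995033428914420605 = -12713227466992265221703570.00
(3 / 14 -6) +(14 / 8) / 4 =-599 / 112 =-5.35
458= 458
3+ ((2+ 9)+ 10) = 24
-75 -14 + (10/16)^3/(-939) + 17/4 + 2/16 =-40685117/480768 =-84.63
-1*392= -392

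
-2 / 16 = -1 / 8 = -0.12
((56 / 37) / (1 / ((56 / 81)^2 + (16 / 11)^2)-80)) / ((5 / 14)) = -0.05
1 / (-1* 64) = -1 / 64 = -0.02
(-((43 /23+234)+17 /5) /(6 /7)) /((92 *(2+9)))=-0.28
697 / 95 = 7.34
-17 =-17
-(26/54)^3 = -2197/19683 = -0.11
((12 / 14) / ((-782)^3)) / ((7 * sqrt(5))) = -3 * sqrt(5) / 58580941580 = -0.00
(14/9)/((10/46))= 322/45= 7.16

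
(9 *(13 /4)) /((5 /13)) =1521 /20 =76.05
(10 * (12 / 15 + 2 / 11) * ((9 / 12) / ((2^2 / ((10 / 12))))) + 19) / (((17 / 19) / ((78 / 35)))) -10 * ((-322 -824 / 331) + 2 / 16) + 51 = 14496604051 / 4332790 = 3345.79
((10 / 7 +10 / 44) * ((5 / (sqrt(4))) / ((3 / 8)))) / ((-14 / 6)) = -2550 / 539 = -4.73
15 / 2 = 7.50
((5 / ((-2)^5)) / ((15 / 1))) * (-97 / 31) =97 / 2976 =0.03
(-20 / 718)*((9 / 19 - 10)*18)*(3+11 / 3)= 31.84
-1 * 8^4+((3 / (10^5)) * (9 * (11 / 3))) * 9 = -4095.99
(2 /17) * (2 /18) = 2 /153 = 0.01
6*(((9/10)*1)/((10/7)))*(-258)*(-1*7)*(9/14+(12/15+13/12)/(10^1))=28371357/5000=5674.27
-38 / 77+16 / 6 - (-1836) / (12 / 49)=1732309 / 231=7499.17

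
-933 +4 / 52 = -12128 / 13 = -932.92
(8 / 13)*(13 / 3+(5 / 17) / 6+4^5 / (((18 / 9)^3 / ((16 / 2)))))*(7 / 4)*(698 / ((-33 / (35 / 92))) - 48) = -6941170215 / 111826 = -62071.17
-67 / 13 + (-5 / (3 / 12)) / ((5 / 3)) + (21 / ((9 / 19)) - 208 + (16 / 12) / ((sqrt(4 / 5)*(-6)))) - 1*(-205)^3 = 335982823 / 39 - sqrt(5) / 9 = 8614943.93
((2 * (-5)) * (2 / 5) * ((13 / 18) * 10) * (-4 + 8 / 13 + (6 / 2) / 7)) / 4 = 1345 / 63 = 21.35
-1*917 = -917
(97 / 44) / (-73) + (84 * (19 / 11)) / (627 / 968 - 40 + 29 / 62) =-22484645 / 5977532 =-3.76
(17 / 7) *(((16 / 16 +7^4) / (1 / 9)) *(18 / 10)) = 3307554 / 35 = 94501.54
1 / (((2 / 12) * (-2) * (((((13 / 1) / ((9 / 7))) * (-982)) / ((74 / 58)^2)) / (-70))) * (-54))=6845 / 10736206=0.00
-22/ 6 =-11/ 3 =-3.67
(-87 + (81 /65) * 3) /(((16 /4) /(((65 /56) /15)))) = -451 /280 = -1.61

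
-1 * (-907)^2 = -822649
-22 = -22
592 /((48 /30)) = 370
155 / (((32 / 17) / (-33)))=-86955 / 32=-2717.34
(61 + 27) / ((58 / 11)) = 484 / 29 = 16.69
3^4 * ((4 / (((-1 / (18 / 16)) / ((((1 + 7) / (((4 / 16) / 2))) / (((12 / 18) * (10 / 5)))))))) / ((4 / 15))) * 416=-27293760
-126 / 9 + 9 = -5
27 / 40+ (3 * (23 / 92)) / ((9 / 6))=1.18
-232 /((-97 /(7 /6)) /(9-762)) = -203812 /97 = -2101.15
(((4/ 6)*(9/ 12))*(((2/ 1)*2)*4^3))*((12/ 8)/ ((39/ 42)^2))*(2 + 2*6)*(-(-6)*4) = 74818.65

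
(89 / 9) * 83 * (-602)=-4446974 / 9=-494108.22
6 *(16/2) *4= 192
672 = 672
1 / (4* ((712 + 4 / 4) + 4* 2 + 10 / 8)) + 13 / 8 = 37565 / 23112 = 1.63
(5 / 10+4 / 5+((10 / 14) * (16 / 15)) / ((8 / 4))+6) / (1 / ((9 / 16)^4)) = 3527631 / 4587520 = 0.77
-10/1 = -10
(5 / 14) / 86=5 / 1204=0.00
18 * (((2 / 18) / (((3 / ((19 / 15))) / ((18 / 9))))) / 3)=76 / 135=0.56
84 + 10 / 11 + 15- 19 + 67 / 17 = 15867 / 187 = 84.85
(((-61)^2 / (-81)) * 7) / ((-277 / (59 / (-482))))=-1536773 / 10814634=-0.14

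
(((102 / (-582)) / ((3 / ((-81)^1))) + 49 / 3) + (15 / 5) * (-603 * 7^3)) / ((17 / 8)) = -1444444696 / 4947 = -291983.97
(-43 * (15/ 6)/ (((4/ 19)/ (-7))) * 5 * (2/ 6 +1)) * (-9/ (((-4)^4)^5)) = -428925/ 2199023255552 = -0.00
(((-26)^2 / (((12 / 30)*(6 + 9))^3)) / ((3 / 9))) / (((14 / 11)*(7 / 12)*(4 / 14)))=1859 / 42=44.26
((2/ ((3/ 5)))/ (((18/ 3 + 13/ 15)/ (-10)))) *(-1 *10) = 5000/ 103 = 48.54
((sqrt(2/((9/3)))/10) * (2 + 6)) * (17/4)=2.78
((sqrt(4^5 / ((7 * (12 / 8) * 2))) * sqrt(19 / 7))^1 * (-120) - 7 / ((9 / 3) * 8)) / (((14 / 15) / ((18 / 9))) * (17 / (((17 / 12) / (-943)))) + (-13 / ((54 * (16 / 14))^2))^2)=0.26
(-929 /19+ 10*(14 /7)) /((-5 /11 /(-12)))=-72468 /95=-762.82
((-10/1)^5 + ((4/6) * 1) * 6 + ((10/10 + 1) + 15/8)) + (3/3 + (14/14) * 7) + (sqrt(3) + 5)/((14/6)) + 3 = -99978.24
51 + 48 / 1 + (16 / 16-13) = 87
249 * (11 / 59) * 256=11884.47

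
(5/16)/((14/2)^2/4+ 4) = 1/52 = 0.02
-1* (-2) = 2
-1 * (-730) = 730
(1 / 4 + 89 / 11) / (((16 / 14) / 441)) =1132929 / 352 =3218.55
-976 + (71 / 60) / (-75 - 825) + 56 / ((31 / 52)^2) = -42471716231 / 51894000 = -818.43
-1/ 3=-0.33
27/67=0.40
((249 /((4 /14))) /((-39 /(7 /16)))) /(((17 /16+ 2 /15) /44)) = -191730 /533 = -359.72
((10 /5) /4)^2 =1 /4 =0.25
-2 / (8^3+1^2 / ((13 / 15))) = -26 / 6671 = -0.00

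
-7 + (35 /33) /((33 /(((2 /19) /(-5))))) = -144851 /20691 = -7.00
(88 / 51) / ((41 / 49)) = 4312 / 2091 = 2.06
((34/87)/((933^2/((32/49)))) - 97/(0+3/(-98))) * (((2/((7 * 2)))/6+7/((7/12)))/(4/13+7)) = 7719513052069013/1480646948193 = 5213.61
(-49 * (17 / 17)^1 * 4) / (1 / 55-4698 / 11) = 10780 / 23489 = 0.46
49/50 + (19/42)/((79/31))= 1.16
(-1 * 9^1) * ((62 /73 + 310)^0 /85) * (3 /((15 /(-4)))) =36 /425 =0.08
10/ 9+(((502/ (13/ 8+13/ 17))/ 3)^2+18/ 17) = 79273189228/ 16160625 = 4905.33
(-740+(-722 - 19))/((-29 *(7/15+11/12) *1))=88860/2407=36.92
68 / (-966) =-34 / 483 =-0.07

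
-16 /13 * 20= -320 /13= -24.62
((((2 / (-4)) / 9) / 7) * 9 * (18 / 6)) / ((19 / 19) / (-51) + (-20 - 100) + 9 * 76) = -153 / 402682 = -0.00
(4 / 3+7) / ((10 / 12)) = 10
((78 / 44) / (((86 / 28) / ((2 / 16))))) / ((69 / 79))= 7189 / 87032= 0.08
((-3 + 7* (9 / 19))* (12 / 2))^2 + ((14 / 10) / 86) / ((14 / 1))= 1114921 / 310460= 3.59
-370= -370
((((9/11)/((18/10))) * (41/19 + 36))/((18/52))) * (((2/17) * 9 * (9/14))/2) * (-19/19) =-424125/24871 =-17.05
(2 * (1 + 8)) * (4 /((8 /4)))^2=72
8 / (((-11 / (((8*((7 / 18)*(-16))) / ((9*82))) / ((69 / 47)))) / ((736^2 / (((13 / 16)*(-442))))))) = -15869149184 / 314860689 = -50.40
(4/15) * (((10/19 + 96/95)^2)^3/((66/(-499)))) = -9666019701531008/363870485859375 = -26.56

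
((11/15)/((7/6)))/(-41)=-22/1435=-0.02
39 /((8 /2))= 39 /4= 9.75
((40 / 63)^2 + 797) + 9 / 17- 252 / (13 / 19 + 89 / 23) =49854509164 / 67135635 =742.59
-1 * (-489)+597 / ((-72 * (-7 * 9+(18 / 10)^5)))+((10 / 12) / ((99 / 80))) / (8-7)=5941376107 / 12128688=489.86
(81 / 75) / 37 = 27 / 925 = 0.03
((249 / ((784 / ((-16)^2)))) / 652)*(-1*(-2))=1992 / 7987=0.25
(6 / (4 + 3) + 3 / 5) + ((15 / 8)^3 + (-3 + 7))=215917 / 17920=12.05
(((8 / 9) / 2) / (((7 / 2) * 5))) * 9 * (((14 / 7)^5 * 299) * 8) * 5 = 612352 / 7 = 87478.86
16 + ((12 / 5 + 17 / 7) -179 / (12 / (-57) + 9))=2708 / 5845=0.46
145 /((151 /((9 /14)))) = 1305 /2114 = 0.62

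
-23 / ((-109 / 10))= 230 / 109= 2.11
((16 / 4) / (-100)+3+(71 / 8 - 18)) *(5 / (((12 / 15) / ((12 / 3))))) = -1233 / 8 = -154.12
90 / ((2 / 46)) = 2070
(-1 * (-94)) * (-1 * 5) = -470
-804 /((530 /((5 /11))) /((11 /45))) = -134 /795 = -0.17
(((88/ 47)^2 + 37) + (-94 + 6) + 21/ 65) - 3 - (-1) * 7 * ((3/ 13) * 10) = -4884391/ 143585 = -34.02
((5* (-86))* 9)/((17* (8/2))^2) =-1935/2312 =-0.84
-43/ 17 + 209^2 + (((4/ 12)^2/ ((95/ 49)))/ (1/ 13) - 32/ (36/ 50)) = 634231399/ 14535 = 43634.77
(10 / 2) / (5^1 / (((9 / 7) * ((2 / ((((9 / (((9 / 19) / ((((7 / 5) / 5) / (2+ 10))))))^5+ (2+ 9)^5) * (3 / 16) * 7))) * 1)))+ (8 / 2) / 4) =233280000000000 / 19176391265173998757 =0.00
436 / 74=218 / 37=5.89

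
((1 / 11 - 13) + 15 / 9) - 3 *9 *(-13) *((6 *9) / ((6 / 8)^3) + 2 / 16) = 11869607 / 264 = 44960.63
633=633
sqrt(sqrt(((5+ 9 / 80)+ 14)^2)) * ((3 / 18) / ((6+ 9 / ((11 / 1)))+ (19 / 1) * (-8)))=-0.01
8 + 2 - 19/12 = 101/12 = 8.42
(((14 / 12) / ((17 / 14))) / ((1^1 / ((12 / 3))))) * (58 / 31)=11368 / 1581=7.19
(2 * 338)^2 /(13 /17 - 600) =-7768592 /10187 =-762.60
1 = 1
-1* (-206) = 206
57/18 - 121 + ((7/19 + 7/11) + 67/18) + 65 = -90488/1881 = -48.11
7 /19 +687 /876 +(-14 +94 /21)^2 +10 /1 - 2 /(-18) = 101.97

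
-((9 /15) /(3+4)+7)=-248 /35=-7.09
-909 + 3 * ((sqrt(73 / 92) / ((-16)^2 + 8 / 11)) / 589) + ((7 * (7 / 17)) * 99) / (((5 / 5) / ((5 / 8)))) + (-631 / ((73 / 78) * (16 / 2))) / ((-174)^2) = -36603505553 / 50096688 + 33 * sqrt(1679) / 76513456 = -730.66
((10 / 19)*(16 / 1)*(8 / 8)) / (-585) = -32 / 2223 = -0.01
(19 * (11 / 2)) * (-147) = -15361.50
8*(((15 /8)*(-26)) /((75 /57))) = -1482 /5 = -296.40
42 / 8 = 21 / 4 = 5.25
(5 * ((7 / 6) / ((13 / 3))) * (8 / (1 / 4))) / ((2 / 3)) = 840 / 13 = 64.62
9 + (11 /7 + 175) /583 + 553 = 2294758 /4081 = 562.30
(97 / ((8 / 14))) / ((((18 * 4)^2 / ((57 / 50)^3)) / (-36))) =-13971783 / 8000000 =-1.75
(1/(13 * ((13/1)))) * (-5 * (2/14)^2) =-0.00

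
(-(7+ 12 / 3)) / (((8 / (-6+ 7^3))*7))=-66.20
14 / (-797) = -14 / 797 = -0.02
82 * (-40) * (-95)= 311600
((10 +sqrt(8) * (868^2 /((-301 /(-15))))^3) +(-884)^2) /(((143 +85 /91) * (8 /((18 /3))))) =35556703 /8732 +95736910677303168000 * sqrt(2) /173563781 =780073108722.47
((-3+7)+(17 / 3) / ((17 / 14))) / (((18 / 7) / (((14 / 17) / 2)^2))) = 4459 / 7803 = 0.57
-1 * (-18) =18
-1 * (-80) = 80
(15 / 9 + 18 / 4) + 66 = 433 / 6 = 72.17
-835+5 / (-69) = -57620 / 69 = -835.07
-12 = -12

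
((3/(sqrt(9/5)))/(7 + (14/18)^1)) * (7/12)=0.17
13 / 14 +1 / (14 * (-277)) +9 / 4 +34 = 288355 / 7756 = 37.18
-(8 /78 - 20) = 776 /39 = 19.90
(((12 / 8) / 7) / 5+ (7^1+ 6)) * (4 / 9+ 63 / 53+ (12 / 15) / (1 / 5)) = 2453231 / 33390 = 73.47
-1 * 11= -11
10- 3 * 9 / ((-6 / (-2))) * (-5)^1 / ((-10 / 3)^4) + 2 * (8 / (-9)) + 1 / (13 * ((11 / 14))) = 22354223 / 2574000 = 8.68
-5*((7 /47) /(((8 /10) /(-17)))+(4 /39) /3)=344315 /21996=15.65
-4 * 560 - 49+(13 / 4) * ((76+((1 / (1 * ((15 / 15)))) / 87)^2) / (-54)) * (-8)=-460308722 / 204363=-2252.41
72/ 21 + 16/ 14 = 32/ 7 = 4.57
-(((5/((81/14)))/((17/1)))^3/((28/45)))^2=-3751562500/84162499067261169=-0.00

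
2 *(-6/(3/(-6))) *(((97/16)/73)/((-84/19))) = -1843/4088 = -0.45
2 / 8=1 / 4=0.25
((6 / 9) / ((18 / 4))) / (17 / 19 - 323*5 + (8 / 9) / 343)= -6517 / 71003973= -0.00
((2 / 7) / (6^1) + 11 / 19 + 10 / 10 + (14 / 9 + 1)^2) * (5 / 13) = 33800 / 10773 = 3.14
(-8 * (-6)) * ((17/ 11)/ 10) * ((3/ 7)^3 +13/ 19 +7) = 20641128/ 358435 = 57.59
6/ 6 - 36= -35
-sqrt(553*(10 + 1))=-sqrt(6083)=-77.99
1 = 1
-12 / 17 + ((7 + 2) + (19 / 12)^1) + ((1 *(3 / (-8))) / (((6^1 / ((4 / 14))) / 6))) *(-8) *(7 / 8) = 542 / 51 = 10.63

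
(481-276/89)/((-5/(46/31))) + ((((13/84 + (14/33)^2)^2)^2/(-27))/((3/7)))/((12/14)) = -16775348754979630607135587/118278426533361726804480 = -141.83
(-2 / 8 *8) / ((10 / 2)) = -2 / 5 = -0.40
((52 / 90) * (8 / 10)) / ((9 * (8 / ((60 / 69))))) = 52 / 9315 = 0.01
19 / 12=1.58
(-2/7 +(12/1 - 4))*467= 25218/7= 3602.57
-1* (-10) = 10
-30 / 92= -0.33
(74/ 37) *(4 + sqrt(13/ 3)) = 12.16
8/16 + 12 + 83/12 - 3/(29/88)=3589/348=10.31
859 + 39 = 898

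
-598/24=-299/12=-24.92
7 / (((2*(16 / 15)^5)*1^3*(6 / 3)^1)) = 5315625 / 4194304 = 1.27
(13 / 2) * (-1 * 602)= -3913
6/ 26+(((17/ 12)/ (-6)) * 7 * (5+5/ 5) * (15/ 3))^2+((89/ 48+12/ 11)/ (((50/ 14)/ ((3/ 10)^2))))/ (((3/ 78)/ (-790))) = 240499873/ 257400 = 934.34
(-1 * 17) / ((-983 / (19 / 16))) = 323 / 15728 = 0.02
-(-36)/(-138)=-6/23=-0.26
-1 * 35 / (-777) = 5 / 111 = 0.05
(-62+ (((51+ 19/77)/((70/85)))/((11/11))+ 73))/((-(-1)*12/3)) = 19735/1078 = 18.31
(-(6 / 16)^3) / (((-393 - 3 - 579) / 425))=153 / 6656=0.02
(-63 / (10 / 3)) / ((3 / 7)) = -441 / 10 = -44.10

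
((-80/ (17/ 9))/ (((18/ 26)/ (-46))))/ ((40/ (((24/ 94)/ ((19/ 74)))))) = 1062048/ 15181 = 69.96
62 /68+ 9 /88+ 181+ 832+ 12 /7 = 10636707 /10472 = 1015.73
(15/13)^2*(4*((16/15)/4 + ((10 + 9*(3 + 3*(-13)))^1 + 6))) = -276960/169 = -1638.82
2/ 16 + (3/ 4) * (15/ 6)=2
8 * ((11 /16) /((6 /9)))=33 /4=8.25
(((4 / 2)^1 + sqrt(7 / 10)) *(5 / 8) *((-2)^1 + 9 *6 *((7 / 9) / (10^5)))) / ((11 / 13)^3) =-19968533 / 4840000 - 19968533 *sqrt(70) / 96800000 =-5.85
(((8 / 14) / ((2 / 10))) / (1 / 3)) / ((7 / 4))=240 / 49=4.90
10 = 10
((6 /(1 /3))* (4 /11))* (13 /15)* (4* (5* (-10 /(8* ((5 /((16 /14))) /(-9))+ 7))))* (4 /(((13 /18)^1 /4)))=-622080 /77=-8078.96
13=13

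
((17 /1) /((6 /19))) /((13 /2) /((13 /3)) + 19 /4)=646 /75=8.61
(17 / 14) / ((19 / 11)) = 187 / 266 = 0.70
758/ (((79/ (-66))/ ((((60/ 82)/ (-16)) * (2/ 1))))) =187605/ 3239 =57.92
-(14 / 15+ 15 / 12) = -131 / 60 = -2.18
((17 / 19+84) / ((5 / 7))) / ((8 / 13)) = 193.14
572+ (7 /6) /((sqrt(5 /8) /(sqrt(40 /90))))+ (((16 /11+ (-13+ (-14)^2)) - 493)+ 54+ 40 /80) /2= 14 * sqrt(10) /45+ 19579 /44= 445.96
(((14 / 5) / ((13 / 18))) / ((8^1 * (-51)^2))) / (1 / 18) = 63 / 18785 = 0.00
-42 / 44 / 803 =-0.00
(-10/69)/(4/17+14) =-85/8349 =-0.01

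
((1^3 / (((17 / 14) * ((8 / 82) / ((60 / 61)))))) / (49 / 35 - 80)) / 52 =-7175 / 3532022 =-0.00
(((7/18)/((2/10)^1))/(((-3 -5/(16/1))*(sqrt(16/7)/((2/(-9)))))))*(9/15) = 28*sqrt(7)/1431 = 0.05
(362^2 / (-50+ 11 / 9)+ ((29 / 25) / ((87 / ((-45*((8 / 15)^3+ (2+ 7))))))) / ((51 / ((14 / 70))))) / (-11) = 1691709696893 / 6926596875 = 244.23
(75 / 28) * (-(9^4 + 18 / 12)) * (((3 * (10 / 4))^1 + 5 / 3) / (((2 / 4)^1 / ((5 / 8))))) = -12890625 / 64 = -201416.02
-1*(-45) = 45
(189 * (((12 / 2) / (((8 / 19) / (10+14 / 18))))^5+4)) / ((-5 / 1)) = -3230072317015.83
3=3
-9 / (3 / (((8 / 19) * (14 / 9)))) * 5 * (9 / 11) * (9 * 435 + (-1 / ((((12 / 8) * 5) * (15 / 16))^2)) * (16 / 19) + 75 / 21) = -422145864992 / 13402125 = -31498.43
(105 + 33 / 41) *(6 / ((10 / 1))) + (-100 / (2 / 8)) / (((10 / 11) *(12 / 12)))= -376.52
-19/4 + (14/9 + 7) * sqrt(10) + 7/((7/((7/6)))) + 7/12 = 24.06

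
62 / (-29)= -62 / 29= -2.14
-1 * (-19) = 19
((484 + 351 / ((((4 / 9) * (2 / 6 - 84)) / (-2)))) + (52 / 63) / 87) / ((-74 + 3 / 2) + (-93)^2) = 1383677149 / 23597913843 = 0.06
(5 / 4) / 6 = 5 / 24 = 0.21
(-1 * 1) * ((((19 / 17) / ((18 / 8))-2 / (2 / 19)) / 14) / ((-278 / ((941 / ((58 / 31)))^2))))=-2409031639271 / 2003181264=-1202.60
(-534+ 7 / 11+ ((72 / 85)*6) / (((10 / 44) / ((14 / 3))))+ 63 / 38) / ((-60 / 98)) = 3720001061 / 5329500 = 698.00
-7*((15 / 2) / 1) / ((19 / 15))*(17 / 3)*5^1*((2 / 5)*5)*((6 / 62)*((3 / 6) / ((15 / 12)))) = -53550 / 589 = -90.92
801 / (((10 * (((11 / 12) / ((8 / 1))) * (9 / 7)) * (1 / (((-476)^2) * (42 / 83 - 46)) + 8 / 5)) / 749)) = 6387570964447232 / 25096160441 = 254523.83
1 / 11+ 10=111 / 11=10.09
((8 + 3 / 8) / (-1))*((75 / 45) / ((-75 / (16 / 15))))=134 / 675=0.20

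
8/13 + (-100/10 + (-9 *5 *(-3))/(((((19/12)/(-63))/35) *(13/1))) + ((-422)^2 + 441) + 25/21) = 850952572/5187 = 164054.86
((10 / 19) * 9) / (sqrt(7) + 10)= 0.37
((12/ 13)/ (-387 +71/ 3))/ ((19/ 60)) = -0.01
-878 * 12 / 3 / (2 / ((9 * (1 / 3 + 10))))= -163308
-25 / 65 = -5 / 13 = -0.38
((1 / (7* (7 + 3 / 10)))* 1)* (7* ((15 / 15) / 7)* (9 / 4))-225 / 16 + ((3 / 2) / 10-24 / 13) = -8351379 / 531440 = -15.71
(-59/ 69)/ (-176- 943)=59/ 77211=0.00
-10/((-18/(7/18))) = 0.22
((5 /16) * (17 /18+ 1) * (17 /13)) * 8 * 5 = 14875 /468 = 31.78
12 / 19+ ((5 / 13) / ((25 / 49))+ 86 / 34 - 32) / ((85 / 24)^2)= -251471508 / 151688875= -1.66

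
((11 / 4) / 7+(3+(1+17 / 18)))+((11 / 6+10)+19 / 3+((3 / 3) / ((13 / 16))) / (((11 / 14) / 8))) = 1298573 / 36036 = 36.04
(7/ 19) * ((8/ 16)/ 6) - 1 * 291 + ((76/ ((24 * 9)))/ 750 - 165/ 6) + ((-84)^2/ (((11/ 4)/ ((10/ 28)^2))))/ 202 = -67719629951/ 213728625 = -316.85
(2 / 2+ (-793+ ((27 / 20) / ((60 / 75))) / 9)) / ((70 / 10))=-12669 / 112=-113.12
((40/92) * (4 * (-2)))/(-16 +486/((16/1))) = -128/529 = -0.24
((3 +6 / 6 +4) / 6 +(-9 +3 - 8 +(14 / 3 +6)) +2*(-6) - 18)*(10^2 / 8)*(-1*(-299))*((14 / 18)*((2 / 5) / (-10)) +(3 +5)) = -8577712 / 9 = -953079.11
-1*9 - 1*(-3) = -6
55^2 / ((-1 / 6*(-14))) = 9075 / 7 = 1296.43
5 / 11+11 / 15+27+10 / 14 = 33382 / 1155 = 28.90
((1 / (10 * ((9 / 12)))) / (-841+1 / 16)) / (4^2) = -2 / 201825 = -0.00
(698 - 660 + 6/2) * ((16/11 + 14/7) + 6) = 4264/11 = 387.64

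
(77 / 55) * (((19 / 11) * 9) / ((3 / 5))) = 36.27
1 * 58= 58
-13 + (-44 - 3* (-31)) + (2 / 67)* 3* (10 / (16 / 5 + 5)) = 99192 / 2747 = 36.11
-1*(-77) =77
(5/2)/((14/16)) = 20/7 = 2.86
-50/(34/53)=-1325/17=-77.94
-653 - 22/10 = -655.20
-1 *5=-5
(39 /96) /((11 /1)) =0.04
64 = 64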